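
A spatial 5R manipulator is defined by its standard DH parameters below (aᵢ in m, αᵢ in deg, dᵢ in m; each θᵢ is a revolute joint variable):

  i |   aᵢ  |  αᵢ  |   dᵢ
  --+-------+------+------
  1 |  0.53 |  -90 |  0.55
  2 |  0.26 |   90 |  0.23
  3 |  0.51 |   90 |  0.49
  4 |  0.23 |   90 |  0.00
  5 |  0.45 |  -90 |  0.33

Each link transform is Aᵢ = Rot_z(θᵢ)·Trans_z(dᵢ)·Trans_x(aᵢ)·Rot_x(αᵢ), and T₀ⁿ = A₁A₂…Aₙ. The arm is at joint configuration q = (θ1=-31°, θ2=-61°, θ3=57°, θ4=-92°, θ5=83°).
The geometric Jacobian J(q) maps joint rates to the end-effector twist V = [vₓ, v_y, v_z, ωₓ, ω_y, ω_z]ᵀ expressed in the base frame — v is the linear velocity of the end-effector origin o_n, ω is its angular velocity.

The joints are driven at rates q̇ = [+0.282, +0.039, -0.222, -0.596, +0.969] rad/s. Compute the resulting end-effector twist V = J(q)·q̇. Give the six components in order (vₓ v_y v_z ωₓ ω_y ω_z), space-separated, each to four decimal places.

o_n = [0.6607, -0.2459, 1.2913]
J₁: ẑ×o_n = [0.2459, 0.6607, -0.0000], ω = ẑ
J2: z=[0.5150, 0.8572, 0.0000] o=[0.4543, -0.2730, 0.5500] → [0.6354, -0.3818, -0.1630, 0.5150, 0.8572, 0.0000]
J3: z=[-0.7497, 0.4505, 0.4848] o=[0.6808, -0.1407, 0.7774] → [0.2824, 0.3755, 0.0879, -0.7497, 0.4505, 0.4848]
J4: z=[0.0680, -0.6763, 0.7335] o=[0.6492, 0.3773, 1.2579] → [0.4345, 0.0062, -0.0346, 0.0680, -0.6763, 0.7335]
J5: z=[-0.6840, -0.5668, -0.4591] o=[0.8162, 0.2690, 1.1426] → [-0.3207, 0.1731, 0.2641, -0.6840, -0.5668, -0.4591]
V = J·q̇ = [-0.5383, 0.2521, 0.2506, -0.5169, -0.2128, -0.7077]

-0.5383 0.2521 0.2506 -0.5169 -0.2128 -0.7077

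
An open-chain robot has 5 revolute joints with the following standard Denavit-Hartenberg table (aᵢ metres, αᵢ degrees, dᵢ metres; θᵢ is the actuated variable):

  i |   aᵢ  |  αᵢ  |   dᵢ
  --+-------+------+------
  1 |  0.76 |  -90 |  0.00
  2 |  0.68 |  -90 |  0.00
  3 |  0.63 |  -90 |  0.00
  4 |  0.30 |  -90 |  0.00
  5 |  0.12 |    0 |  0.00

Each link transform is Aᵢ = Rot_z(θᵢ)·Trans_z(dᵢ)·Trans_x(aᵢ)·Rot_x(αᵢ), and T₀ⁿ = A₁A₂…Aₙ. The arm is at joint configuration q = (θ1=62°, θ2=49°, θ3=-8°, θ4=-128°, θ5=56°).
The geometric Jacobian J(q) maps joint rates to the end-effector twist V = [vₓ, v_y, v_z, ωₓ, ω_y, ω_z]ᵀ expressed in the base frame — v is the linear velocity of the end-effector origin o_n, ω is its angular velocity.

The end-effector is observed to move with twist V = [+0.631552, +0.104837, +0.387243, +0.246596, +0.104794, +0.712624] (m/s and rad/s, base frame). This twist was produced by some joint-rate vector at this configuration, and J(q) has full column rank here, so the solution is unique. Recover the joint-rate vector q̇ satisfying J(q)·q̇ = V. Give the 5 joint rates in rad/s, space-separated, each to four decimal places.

o_n = [0.4461, 1.1685, -0.9945]
J₁: ẑ×o_n = [-1.1685, 0.4461, 0.0000], ω = ẑ
J2: z=[-0.8829, 0.4695, 0.0000] o=[0.3568, 0.6710, 0.0000] → [-0.4669, -0.8781, -0.4812, -0.8829, 0.4695, 0.0000]
J3: z=[-0.3543, -0.6664, -0.6561] o=[0.5662, 1.0649, -0.5132] → [0.3887, -0.0917, -0.1168, -0.3543, -0.6664, -0.6561]
J4: z=[0.9172, -0.3843, -0.1050] o=[0.6810, 1.4675, -0.9840] → [-0.0274, 0.0342, -0.3645, 0.9172, -0.3843, -0.1050]
J5: z=[-0.0746, 0.0933, -0.9928] o=[0.5636, 1.1919, -1.0011] → [-0.0226, 0.1172, 0.0127, -0.0746, 0.0933, -0.9928]
q̇ = J⁺·V = [-0.4610, -0.4480, -0.3780, -0.3810, -0.8920]

-0.4610 -0.4480 -0.3780 -0.3810 -0.8920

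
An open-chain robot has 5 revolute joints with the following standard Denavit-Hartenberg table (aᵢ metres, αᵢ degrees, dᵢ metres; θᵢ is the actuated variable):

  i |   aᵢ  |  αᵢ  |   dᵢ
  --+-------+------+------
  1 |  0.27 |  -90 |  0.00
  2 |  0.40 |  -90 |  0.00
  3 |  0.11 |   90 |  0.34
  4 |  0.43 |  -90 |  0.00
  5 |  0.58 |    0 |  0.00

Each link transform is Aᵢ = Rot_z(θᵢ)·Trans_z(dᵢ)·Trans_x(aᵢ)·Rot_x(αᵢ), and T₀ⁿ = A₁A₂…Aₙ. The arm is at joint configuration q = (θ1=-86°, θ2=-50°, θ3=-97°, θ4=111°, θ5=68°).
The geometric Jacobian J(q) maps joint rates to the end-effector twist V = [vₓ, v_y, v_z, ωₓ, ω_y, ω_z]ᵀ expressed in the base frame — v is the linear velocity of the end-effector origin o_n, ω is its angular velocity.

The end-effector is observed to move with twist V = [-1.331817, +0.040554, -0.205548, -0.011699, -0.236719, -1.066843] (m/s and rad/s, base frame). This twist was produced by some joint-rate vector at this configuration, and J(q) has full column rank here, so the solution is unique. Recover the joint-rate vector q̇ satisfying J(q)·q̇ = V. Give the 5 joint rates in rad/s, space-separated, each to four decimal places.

o_n = [0.0564, -1.6031, 0.1197]
J₁: ẑ×o_n = [1.6031, 0.0564, -0.0000], ω = ẑ
J2: z=[0.9976, 0.0698, 0.0000] o=[0.0188, -0.2693, 0.0000] → [0.0084, -0.1194, -1.3331, 0.9976, 0.0698, 0.0000]
J3: z=[0.0534, -0.7642, -0.6428] o=[0.0368, -0.5258, 0.3064] → [-0.5498, -0.0027, -0.0425, 0.0534, -0.7642, -0.6428]
J4: z=[-0.1661, 0.6279, -0.7603] o=[0.1633, -0.7694, 0.0776] → [-0.6074, 0.0882, 0.2055, -0.1661, 0.6279, -0.7603]
J5: z=[-0.9384, 0.1363, 0.3175] o=[0.0330, -1.0989, -0.1661] → [0.1990, 0.2756, 0.4699, -0.9384, 0.1363, 0.3175]
q̇ = J⁺·V = [-0.5510, 0.2830, 0.6190, 0.2800, 0.2990]

-0.5510 0.2830 0.6190 0.2800 0.2990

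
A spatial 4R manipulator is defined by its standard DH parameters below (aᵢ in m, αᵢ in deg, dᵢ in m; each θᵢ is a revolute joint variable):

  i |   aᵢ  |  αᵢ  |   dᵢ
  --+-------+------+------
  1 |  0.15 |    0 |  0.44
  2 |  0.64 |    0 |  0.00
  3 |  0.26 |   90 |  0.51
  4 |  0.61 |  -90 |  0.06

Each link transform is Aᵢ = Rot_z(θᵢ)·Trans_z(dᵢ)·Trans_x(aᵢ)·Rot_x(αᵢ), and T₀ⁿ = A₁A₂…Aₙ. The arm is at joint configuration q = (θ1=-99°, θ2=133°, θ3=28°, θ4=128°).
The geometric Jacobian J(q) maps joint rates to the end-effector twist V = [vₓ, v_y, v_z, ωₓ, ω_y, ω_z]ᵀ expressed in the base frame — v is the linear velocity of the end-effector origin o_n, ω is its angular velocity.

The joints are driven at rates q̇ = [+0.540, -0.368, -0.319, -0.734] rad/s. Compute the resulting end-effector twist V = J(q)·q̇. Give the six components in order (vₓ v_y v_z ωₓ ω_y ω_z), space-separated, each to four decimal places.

o_n = [0.5058, 0.0795, 1.4307]
J₁: ẑ×o_n = [-0.0795, 0.5058, 0.0000], ω = ẑ
J2: z=[0.0000, 0.0000, 1.0000] o=[-0.0235, -0.1482, 0.4400] → [-0.2277, 0.5293, 0.0000, 0.0000, 0.0000, 1.0000]
J3: z=[0.0000, 0.0000, 1.0000] o=[0.5071, 0.2097, 0.4400] → [0.1302, -0.0013, 0.0000, 0.0000, 0.0000, 1.0000]
J4: z=[0.8829, -0.4695, 0.0000] o=[0.6292, 0.4393, 0.9500] → [-0.2257, -0.4244, -0.3756, 0.8829, -0.4695, 0.0000]
V = J·q̇ = [0.1649, 0.3903, 0.2757, -0.6481, 0.3446, -0.1470]

0.1649 0.3903 0.2757 -0.6481 0.3446 -0.1470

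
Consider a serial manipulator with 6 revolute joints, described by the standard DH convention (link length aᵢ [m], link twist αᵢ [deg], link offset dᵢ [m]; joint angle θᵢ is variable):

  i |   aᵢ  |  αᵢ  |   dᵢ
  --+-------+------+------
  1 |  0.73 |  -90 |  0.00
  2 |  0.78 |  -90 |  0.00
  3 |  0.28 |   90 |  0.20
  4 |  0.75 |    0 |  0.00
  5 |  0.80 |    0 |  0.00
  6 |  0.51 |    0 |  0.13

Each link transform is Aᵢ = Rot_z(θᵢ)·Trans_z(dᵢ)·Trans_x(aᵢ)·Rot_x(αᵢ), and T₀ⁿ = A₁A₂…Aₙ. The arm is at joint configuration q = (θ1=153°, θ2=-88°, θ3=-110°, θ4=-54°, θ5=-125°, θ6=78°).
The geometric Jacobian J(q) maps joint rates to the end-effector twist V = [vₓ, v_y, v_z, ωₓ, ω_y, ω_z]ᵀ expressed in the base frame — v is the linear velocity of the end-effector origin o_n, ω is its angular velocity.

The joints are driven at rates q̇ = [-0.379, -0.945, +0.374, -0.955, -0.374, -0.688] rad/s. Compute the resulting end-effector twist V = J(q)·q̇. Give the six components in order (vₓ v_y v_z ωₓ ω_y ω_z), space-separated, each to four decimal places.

o_n = [0.2431, 0.1120, 0.7499]
J₁: ẑ×o_n = [-0.1120, 0.2431, 0.0000], ω = ẑ
J2: z=[-0.4540, -0.8910, 0.0000] o=[-0.6504, 0.3314, 0.0000] → [-0.6681, 0.3404, 0.8957, -0.4540, -0.8910, 0.0000]
J3: z=[-0.8905, 0.4537, -0.0349] o=[-0.6747, 0.3438, 0.7795] → [-0.0215, -0.0584, -0.2101, -0.8905, 0.4537, -0.0349]
J4: z=[0.1845, 0.2899, -0.9391] o=[-0.9693, 0.1986, 0.6768] → [-0.0601, -1.1520, -0.3674, 0.1845, 0.2899, -0.9391]
J5: z=[0.1845, 0.2899, -0.9391] o=[-0.6123, -0.4482, 0.5473] → [0.5849, -0.8407, -0.1446, 0.1845, 0.2899, -0.9391]
J6: z=[0.1845, 0.2899, -0.9391] o=[-0.2672, 0.2195, 0.8212] → [-0.1216, -0.4660, -0.1677, 0.1845, 0.2899, -0.9391]
V = J·q̇ = [0.5881, 1.2995, -0.4047, -0.2761, 0.4271, 1.5022]

0.5881 1.2995 -0.4047 -0.2761 0.4271 1.5022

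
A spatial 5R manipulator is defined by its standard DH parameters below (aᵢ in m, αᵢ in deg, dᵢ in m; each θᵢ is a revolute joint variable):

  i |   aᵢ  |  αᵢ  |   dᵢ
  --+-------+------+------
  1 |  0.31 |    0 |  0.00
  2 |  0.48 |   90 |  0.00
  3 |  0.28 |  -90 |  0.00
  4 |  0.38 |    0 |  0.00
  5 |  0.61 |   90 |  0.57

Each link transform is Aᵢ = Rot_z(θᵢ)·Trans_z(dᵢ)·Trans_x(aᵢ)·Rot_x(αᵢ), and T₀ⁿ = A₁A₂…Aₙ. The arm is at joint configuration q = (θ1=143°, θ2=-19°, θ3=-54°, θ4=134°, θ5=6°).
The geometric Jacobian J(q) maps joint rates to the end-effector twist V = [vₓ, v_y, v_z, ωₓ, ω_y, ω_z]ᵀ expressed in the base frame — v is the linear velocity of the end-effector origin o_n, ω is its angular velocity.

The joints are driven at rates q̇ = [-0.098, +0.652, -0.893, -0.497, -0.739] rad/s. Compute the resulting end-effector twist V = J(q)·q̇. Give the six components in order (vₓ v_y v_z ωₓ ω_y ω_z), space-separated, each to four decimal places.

-1.2271 -0.0664 -0.6769 -0.1812 -1.3284 -0.1725

o_n = [-1.1772, 0.3748, 0.7001]
J₁: ẑ×o_n = [-0.3748, -1.1772, 0.0000], ω = ẑ
J2: z=[0.0000, 0.0000, 1.0000] o=[-0.2476, 0.1866, 0.0000] → [-0.1882, -0.9296, 0.0000, 0.0000, 0.0000, 1.0000]
J3: z=[0.8290, 0.5592, 0.0000] o=[-0.5160, 0.5845, 0.0000] → [0.3915, -0.5804, 0.1959, 0.8290, 0.5592, 0.0000]
J4: z=[-0.4524, 0.6707, 0.5878] o=[-0.6080, 0.7209, -0.2265] → [0.8250, 0.0846, 0.5384, -0.4524, 0.6707, 0.5878]
J5: z=[-0.4524, 0.6707, 0.5878] o=[-0.7479, 0.4395, -0.0130] → [0.5163, 0.0702, 0.3172, -0.4524, 0.6707, 0.5878]
V = J·q̇ = [-1.2271, -0.0664, -0.6769, -0.1812, -1.3284, -0.1725]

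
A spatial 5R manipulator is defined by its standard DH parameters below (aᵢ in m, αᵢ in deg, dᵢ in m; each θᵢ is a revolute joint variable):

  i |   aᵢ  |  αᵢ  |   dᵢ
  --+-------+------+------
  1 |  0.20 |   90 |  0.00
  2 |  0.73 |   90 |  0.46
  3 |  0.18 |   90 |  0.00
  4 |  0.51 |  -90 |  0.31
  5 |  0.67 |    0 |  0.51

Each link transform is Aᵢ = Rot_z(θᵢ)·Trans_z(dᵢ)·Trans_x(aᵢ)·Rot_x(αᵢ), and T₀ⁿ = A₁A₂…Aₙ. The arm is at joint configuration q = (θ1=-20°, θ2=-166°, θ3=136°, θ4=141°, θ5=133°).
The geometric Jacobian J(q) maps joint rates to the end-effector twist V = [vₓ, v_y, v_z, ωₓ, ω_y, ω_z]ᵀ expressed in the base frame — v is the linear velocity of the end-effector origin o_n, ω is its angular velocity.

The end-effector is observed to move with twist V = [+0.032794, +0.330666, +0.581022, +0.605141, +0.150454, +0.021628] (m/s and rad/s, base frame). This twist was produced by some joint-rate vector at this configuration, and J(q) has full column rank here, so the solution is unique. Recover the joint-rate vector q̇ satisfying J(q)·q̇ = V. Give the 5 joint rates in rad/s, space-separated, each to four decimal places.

0.2460 -0.4330 -0.8130 -0.2500 -0.6050

o_n = [-0.4704, -0.0458, -0.5302]
J₁: ẑ×o_n = [0.0458, -0.4704, 0.0000], ω = ẑ
J2: z=[-0.3420, -0.9397, 0.0000] o=[0.1879, -0.0684, 0.0000] → [0.4983, -0.1813, -0.6263, -0.3420, -0.9397, 0.0000]
J3: z=[-0.2273, 0.0827, 0.9703] o=[-0.6350, -0.2584, -0.1766] → [-0.2355, 0.0793, -0.0619, -0.2273, 0.0827, 0.9703]
J4: z=[-0.8794, -0.4454, -0.1681] o=[-0.5597, -0.4189, -0.1453] → [0.2342, -0.3535, -0.2883, -0.8794, -0.4454, -0.1681]
J5: z=[-0.0866, 0.4967, -0.8636] o=[-1.0711, -0.1771, 0.0451] → [-0.1724, -0.5685, -0.3097, -0.0866, 0.4967, -0.8636]
q̇ = J⁺·V = [0.2460, -0.4330, -0.8130, -0.2500, -0.6050]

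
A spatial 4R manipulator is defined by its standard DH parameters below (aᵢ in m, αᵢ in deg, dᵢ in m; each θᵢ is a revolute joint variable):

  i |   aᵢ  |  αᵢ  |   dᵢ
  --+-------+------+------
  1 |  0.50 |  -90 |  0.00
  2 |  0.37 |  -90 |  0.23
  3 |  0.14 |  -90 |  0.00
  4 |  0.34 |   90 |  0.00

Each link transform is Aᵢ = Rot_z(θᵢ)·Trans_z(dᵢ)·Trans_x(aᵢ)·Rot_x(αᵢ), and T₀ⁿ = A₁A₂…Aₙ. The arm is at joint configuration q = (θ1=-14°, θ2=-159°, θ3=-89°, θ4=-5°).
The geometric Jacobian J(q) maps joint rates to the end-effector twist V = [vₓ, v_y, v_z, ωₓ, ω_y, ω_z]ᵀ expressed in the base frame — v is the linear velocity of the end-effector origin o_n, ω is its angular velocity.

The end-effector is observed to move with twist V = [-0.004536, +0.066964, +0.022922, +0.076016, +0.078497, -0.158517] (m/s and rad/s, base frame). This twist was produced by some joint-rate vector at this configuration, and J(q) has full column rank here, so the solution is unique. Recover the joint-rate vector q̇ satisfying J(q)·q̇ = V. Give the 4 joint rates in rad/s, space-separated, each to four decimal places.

0.4270 0.0900 -0.5270 -0.2610

o_n = [0.3242, 0.6495, 0.1633]
J₁: ẑ×o_n = [-0.6495, 0.3242, 0.0000], ω = ẑ
J2: z=[0.2419, 0.9703, 0.0000] o=[0.4851, -0.1210, 0.0000] → [0.1584, -0.0395, 0.3426, 0.2419, 0.9703, 0.0000]
J3: z=[0.3477, -0.0867, 0.9336] o=[0.2056, 0.1858, 0.1326] → [-0.4356, 0.1000, 0.1715, 0.3477, -0.0867, 0.9336]
J4: z=[-0.9099, 0.2089, 0.3583] o=[0.2373, 0.3221, 0.1335] → [-0.1111, 0.0582, -0.3160, -0.9099, 0.2089, 0.3583]
q̇ = J⁺·V = [0.4270, 0.0900, -0.5270, -0.2610]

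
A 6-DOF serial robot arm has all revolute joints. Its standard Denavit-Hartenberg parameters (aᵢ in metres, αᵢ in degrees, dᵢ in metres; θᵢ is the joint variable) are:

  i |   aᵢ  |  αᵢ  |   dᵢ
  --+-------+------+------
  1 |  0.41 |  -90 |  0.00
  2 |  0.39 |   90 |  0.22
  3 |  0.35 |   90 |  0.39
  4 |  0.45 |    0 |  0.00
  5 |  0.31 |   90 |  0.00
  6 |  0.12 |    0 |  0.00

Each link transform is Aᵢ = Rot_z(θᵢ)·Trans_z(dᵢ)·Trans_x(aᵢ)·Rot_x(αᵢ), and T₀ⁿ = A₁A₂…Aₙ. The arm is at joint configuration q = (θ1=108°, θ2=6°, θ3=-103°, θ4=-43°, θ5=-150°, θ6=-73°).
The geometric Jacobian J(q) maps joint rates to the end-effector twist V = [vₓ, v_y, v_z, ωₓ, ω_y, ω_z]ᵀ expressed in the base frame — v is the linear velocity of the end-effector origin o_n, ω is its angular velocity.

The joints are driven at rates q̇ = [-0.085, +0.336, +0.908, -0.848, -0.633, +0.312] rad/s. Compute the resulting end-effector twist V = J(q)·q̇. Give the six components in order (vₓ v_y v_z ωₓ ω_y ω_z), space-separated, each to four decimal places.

-0.2559 0.3430 0.0409 -0.4154 1.4907 0.9712

o_n = [-0.1294, 0.8508, 0.1155]
J₁: ẑ×o_n = [-0.8508, -0.1294, 0.0000], ω = ẑ
J2: z=[-0.9511, -0.3090, 0.0000] o=[-0.1267, 0.3899, 0.0000] → [-0.0357, 0.1098, -0.4392, -0.9511, -0.3090, 0.0000]
J3: z=[-0.0323, 0.0994, 0.9945] o=[-0.4558, 0.6908, -0.0408] → [-0.1436, 0.3297, -0.0376, -0.0323, 0.0994, 0.9945]
J4: z=[0.0855, -0.9911, 0.1018] o=[-0.1198, 0.7605, 0.3553] → [0.2285, 0.0195, -0.0017, 0.0855, -0.9911, 0.1018]
J5: z=[0.0855, -0.9911, 0.1018] o=[0.2178, 0.7591, 0.0578] → [-0.0664, -0.0403, -0.3362, 0.0855, -0.9911, 0.1018]
J6: z=[0.1925, 0.1167, 0.9743] o=[-0.0852, 0.7393, 0.1201] → [-0.1092, -0.0421, 0.0266, 0.1925, 0.1167, 0.9743]
V = J·q̇ = [-0.2559, 0.3430, 0.0409, -0.4154, 1.4907, 0.9712]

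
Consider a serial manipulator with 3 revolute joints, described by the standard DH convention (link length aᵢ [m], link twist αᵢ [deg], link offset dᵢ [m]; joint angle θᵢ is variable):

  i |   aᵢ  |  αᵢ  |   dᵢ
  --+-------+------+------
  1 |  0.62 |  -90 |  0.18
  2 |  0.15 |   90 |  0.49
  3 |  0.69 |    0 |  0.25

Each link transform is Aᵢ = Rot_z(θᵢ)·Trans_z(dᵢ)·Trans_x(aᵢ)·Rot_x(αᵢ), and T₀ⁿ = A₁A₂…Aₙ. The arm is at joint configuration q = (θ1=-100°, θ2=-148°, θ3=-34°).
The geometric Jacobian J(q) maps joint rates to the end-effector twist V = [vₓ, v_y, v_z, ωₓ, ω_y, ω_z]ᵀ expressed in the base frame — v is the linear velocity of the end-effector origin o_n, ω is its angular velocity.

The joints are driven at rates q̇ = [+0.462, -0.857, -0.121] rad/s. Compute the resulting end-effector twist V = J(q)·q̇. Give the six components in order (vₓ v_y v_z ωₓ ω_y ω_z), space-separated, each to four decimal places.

o_n = [0.1242, 0.1048, 0.3506]
J₁: ẑ×o_n = [-0.1048, 0.1242, 0.0000], ω = ẑ
J2: z=[0.9848, -0.1736, 0.0000] o=[-0.1077, -0.6106, 0.1800] → [-0.0296, -0.1680, 0.7448, 0.9848, -0.1736, 0.0000]
J3: z=[0.0920, 0.5219, -0.8480] o=[0.3970, -0.5704, 0.2595] → [0.6202, 0.2229, 0.2045, 0.0920, 0.5219, -0.8480]
V = J·q̇ = [-0.0981, 0.1744, -0.6630, -0.8551, 0.0857, 0.5646]

-0.0981 0.1744 -0.6630 -0.8551 0.0857 0.5646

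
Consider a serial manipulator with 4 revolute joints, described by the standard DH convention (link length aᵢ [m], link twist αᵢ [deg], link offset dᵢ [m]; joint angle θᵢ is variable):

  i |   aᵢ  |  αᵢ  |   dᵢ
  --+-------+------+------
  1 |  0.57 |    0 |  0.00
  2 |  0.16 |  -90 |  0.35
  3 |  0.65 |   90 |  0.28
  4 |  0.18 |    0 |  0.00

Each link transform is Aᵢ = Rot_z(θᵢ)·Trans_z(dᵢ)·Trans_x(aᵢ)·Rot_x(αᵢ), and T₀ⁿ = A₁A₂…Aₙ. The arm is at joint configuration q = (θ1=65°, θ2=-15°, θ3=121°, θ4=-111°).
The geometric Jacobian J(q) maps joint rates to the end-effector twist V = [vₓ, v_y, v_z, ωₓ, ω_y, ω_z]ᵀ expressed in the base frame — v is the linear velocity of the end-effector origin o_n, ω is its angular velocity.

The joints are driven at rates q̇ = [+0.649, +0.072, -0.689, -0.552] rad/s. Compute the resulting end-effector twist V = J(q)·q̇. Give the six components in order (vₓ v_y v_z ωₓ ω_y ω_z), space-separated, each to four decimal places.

o_n = [0.0641, 0.4801, -0.1519]
J₁: ẑ×o_n = [-0.4801, 0.0641, 0.0000], ω = ẑ
J2: z=[0.0000, 0.0000, 1.0000] o=[0.2409, 0.5166, 0.0000] → [0.0365, -0.1768, 0.0000, 0.0000, 0.0000, 1.0000]
J3: z=[-0.7660, 0.6428, 0.0000] o=[0.3437, 0.6392, 0.3500] → [-0.3226, -0.3845, 0.3016, -0.7660, 0.6428, 0.0000]
J4: z=[0.5510, 0.6566, -0.5150] o=[-0.0859, 0.5627, -0.2072] → [-0.0062, -0.1078, -0.1440, 0.5510, 0.6566, -0.5150]
V = J·q̇ = [-0.0833, 0.3533, -0.1283, 0.2237, -0.8053, 1.0053]

-0.0833 0.3533 -0.1283 0.2237 -0.8053 1.0053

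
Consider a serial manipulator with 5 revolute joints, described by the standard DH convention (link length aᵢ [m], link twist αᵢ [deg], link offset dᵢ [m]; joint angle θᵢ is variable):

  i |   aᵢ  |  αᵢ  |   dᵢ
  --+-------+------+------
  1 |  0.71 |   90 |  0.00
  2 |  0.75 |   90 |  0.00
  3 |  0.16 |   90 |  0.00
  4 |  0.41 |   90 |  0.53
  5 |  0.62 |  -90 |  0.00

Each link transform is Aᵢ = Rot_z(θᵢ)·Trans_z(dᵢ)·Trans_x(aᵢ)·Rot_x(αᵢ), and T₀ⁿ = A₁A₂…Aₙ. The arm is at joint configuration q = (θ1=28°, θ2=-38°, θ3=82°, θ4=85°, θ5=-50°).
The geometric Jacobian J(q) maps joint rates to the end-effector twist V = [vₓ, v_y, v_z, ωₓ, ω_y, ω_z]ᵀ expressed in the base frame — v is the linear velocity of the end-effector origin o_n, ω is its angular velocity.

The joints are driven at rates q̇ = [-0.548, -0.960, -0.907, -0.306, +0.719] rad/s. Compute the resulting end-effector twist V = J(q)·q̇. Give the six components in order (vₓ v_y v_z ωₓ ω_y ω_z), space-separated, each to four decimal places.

o_n = [0.8747, 0.2153, -1.1498]
J₁: ẑ×o_n = [-0.2153, 0.8747, 0.0000], ω = ẑ
J2: z=[0.4695, -0.8829, 0.0000] o=[0.6269, 0.3333, 0.0000] → [1.0152, 0.5398, 0.1634, 0.4695, -0.8829, 0.0000]
J3: z=[-0.5436, -0.2890, -0.7880] o=[1.1487, 0.6108, -0.4617] → [-0.1128, -0.1581, 0.1358, -0.5436, -0.2890, -0.7880]
J4: z=[0.6237, 0.4892, -0.6097] o=[1.2386, 0.4791, -0.4755] → [-0.4908, 0.6424, 0.0135, 0.6237, 0.4892, -0.6097]
J5: z=[0.6070, -0.7945, -0.0167] o=[1.3672, 0.5910, -1.1235] → [0.0146, 0.0242, -0.6194, 0.6070, -0.7945, -0.0167]
V = J·q̇ = [-0.5936, -1.0334, -0.7294, 0.2879, 0.3888, 0.3413]

-0.5936 -1.0334 -0.7294 0.2879 0.3888 0.3413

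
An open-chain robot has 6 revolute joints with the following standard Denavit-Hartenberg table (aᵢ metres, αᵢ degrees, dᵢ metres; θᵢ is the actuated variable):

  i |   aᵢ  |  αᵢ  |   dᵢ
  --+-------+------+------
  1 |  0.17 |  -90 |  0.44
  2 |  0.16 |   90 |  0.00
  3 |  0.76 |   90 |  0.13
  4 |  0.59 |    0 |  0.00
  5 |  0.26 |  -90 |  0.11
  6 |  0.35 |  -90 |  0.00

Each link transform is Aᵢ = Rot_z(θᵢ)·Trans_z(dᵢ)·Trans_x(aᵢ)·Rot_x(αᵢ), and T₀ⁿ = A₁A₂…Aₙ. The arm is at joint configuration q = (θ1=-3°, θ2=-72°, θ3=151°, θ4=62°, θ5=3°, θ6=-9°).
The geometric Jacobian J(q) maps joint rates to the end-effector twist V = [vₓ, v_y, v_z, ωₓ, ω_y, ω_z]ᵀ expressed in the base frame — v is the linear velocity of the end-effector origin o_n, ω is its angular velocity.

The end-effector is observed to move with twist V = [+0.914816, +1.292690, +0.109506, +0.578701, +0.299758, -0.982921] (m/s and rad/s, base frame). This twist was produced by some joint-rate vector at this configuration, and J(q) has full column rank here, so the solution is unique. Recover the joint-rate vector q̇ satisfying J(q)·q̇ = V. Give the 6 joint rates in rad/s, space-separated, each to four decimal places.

-0.7240 -0.3920 -0.4220 -0.0740 0.6700 -0.4560

o_n = [-1.2044, 0.8351, -0.0366]
J₁: ẑ×o_n = [-0.8351, -1.2044, 0.0000], ω = ẑ
J2: z=[0.0523, 0.9986, 0.0000] o=[0.1698, -0.0089, 0.4400] → [-0.4759, 0.0249, 1.4165, 0.0523, 0.9986, 0.0000]
J3: z=[-0.9498, 0.0498, 0.3090] o=[0.2191, -0.0115, 0.5922] → [-0.2929, -1.0371, -0.7332, -0.9498, 0.0498, 0.3090]
J4: z=[0.1954, 0.8656, 0.4611] o=[-0.0902, 0.3737, 0.0002] → [-0.2446, -0.5066, 1.0546, 0.1954, 0.8656, 0.4611]
J5: z=[0.1954, 0.8656, 0.4611] o=[-0.6527, 0.5376, -0.0693] → [-0.1089, -0.2608, 0.5357, 0.1954, 0.8656, 0.4611]
J6: z=[-0.1798, -0.4306, 0.8845] o=[-0.8818, 0.6993, -0.0371] → [-0.1203, -0.2852, -0.1633, -0.1798, -0.4306, 0.8845]
q̇ = J⁺·V = [-0.7240, -0.3920, -0.4220, -0.0740, 0.6700, -0.4560]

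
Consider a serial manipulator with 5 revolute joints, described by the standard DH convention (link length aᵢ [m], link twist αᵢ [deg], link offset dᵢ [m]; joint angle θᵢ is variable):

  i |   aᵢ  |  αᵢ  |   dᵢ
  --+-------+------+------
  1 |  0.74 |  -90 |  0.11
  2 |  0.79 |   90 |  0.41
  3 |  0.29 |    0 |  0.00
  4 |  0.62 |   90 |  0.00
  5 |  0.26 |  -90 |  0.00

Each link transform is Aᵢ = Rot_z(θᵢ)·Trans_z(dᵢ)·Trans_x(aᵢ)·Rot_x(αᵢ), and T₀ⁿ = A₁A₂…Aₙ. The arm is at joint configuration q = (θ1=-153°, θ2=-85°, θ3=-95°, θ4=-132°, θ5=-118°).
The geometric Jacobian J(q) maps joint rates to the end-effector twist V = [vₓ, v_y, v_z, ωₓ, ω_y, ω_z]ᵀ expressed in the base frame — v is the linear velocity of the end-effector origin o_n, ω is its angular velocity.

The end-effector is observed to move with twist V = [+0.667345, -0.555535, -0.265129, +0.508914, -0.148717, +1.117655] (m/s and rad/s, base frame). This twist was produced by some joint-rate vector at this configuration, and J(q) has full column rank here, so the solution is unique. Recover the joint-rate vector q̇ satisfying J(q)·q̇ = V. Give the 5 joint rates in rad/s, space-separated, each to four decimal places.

0.8820 0.1760 -0.0890 0.4940 0.2750

o_n = [-0.6758, -0.8890, 0.5135]
J₁: ẑ×o_n = [0.8890, -0.6758, 0.0000], ω = ẑ
J2: z=[0.4540, -0.8910, 0.0000] o=[-0.6593, -0.3360, 0.1100] → [-0.3595, -0.1832, -0.2657, 0.4540, -0.8910, 0.0000]
J3: z=[0.8876, 0.4523, 0.0872] o=[-0.5346, -0.7325, 0.8970] → [-0.1598, 0.3281, -0.0750, 0.8876, 0.4523, 0.0872]
J4: z=[0.8876, 0.4523, 0.0872] o=[-0.6638, -0.4741, 0.8718] → [-0.1259, 0.3170, -0.3628, 0.8876, 0.4523, 0.0872]
J5: z=[0.2528, -0.6366, 0.7286] o=[-0.4251, -0.8614, 0.4506] → [-0.0200, -0.1986, -0.1666, 0.2528, -0.6366, 0.7286]
q̇ = J⁺·V = [0.8820, 0.1760, -0.0890, 0.4940, 0.2750]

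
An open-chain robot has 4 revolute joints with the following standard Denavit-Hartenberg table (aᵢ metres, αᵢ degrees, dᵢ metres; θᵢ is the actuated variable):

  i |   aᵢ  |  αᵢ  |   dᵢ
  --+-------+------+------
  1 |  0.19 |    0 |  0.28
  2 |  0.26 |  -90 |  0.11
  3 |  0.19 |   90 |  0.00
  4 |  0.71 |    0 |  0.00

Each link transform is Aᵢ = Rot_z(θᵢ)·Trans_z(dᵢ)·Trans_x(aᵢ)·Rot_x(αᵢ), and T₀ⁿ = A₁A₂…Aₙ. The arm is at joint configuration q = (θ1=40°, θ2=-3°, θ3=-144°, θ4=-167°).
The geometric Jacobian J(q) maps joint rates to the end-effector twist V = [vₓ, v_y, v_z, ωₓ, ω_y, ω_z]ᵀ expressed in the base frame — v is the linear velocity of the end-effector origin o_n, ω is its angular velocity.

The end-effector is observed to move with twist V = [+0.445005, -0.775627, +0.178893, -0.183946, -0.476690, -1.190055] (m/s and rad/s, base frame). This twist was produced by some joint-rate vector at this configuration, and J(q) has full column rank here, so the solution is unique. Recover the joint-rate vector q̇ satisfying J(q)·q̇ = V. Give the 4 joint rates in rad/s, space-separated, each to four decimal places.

0.0960 -0.6890 -0.2700 0.7380

o_n = [0.7735, 0.3954, 0.0950]
J₁: ẑ×o_n = [-0.3954, 0.7735, 0.0000], ω = ẑ
J2: z=[0.0000, 0.0000, 1.0000] o=[0.1455, 0.1221, 0.2800] → [-0.2732, 0.6280, 0.0000, 0.0000, 0.0000, 1.0000]
J3: z=[-0.6018, 0.7986, 0.0000] o=[0.3532, 0.2786, 0.3900] → [-0.2356, -0.1775, -0.4060, -0.6018, 0.7986, 0.0000]
J4: z=[-0.4694, -0.3537, -0.8090] o=[0.2304, 0.1861, 0.5017] → [0.3131, -0.6303, 0.0939, -0.4694, -0.3537, -0.8090]
q̇ = J⁺·V = [0.0960, -0.6890, -0.2700, 0.7380]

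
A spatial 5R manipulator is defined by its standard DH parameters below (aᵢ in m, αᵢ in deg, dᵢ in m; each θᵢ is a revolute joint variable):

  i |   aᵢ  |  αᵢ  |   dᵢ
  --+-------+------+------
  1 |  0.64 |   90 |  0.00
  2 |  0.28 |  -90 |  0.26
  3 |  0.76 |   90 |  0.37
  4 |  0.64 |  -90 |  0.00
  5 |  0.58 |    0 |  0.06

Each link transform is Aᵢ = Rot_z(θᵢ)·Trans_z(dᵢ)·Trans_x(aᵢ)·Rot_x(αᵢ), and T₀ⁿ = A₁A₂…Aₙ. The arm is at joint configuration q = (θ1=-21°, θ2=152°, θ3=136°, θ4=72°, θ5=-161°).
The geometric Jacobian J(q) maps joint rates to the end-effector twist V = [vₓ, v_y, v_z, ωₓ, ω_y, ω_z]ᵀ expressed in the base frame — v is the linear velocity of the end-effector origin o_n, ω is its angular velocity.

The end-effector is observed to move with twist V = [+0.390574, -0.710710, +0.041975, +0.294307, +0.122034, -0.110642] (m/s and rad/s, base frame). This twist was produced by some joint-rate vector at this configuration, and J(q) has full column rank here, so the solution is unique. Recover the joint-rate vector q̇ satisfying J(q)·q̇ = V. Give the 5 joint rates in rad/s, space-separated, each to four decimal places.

-0.5620 0.7280 -0.2950 0.6870 -0.6860

o_n = [0.6212, 0.1726, -0.4739]
J₁: ẑ×o_n = [-0.1726, 0.6212, 0.0000], ω = ẑ
J2: z=[-0.3584, -0.9336, 0.0000] o=[0.5975, -0.2294, 0.0000] → [0.4424, -0.1698, -0.1219, -0.3584, -0.9336, 0.0000]
J3: z=[-0.4383, 0.1682, -0.8829] o=[0.2735, -0.3835, 0.1315] → [0.3892, -0.5723, -0.3022, -0.4383, 0.1682, -0.8829]
J4: z=[-0.3148, 0.8914, 0.3261] o=[0.7512, -0.0014, -0.4519] → [-0.0763, -0.0493, 0.0611, -0.3148, 0.8914, 0.3261]
J5: z=[-0.9361, -0.3483, 0.0483] o=[0.6509, 0.1843, -1.0561] → [-0.2022, 0.5436, 0.0006, -0.9361, -0.3483, 0.0483]
q̇ = J⁺·V = [-0.5620, 0.7280, -0.2950, 0.6870, -0.6860]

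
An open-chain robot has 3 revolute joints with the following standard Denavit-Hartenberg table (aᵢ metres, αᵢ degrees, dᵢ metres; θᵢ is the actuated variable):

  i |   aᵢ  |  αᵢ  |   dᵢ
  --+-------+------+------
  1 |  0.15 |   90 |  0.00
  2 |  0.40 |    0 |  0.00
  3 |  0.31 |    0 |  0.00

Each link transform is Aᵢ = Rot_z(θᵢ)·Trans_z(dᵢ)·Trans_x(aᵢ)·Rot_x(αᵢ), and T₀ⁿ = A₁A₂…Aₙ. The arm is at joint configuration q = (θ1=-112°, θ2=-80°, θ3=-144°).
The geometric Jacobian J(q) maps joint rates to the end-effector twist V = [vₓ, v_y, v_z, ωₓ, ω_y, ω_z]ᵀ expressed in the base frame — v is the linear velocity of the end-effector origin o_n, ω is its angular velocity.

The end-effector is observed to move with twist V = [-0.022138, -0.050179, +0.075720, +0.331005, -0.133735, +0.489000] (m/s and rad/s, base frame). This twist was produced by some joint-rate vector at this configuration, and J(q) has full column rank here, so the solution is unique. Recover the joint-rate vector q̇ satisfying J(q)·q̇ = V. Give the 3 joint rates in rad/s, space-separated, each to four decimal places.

0.4890 -0.0560 -0.3010

o_n = [0.0013, 0.0033, -0.1786]
J₁: ẑ×o_n = [-0.0033, 0.0013, 0.0000], ω = ẑ
J2: z=[-0.9272, 0.3746, 0.0000] o=[-0.0562, -0.1391, 0.0000] → [-0.0669, -0.1656, -0.1535, -0.9272, 0.3746, 0.0000]
J3: z=[-0.9272, 0.3746, 0.0000] o=[-0.0822, -0.2035, -0.3939] → [0.0807, 0.1997, -0.2230, -0.9272, 0.3746, 0.0000]
q̇ = J⁺·V = [0.4890, -0.0560, -0.3010]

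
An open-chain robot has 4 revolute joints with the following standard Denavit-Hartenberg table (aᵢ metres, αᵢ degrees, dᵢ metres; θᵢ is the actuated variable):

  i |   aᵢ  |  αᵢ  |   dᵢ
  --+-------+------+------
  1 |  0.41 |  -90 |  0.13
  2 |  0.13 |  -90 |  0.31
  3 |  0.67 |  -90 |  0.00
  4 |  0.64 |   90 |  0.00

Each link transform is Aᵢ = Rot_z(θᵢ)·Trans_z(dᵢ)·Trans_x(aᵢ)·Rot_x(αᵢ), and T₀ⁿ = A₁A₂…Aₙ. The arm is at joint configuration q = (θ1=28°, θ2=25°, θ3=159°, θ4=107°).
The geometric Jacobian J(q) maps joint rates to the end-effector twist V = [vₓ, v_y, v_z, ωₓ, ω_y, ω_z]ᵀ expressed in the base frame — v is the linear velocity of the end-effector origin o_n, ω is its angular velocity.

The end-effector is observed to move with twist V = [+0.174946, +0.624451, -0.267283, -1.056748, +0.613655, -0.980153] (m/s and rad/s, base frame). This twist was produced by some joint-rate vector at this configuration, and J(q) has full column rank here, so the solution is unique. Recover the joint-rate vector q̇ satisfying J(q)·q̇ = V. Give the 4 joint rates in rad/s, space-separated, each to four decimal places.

-0.3000 0.2640 0.8890 0.8290

o_n = [0.2694, 0.2983, 0.8203]
J₁: ẑ×o_n = [-0.2983, 0.2694, 0.0000], ω = ẑ
J2: z=[-0.4695, 0.8829, 0.0000] o=[0.3620, 0.1925, 0.1300] → [0.6095, 0.3241, 0.0321, -0.4695, 0.8829, 0.0000]
J3: z=[-0.3731, -0.1984, -0.9063] o=[0.3205, 0.5215, 0.0751] → [-0.3501, 0.3244, 0.0731, -0.3731, -0.1984, -0.9063]
J4: z=[-0.7251, 0.6718, 0.1515] o=[-0.0673, 0.0434, 0.3394] → [0.2844, 0.3997, -0.4111, -0.7251, 0.6718, 0.1515]
q̇ = J⁺·V = [-0.3000, 0.2640, 0.8890, 0.8290]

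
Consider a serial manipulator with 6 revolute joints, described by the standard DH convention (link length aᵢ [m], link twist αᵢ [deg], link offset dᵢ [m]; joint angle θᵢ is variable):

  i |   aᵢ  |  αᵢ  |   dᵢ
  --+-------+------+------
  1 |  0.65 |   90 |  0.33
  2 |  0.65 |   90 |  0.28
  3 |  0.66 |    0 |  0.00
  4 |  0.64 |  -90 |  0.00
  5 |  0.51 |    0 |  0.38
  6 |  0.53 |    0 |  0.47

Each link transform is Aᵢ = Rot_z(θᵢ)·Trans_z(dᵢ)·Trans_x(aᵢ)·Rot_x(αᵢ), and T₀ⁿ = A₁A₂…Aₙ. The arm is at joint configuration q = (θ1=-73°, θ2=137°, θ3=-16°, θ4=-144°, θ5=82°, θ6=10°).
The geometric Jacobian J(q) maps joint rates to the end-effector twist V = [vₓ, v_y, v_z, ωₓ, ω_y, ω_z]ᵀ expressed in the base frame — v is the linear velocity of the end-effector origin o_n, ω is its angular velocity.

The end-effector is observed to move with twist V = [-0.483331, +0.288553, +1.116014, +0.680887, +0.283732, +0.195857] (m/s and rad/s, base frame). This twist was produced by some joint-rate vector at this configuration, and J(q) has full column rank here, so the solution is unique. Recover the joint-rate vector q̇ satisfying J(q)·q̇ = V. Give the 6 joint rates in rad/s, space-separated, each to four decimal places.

o_n = [0.6826, 0.9739, 0.2037]
J₁: ẑ×o_n = [-0.9739, 0.6826, 0.0000], ω = ẑ
J2: z=[-0.9563, -0.2924, 0.0000] o=[0.1900, -0.6216, 0.3300] → [0.0369, -0.1208, -1.3818, -0.9563, -0.2924, 0.0000]
J3: z=[0.1994, -0.6522, 0.7314] o=[-0.2167, -0.2489, 0.7733] → [-0.5228, 0.7713, 0.8303, 0.1994, -0.6522, 0.7314]
J4: z=[0.1994, -0.6522, 0.7314] o=[-0.1784, 0.2481, 1.2060] → [0.1228, 0.8295, 0.7063, 0.1994, -0.6522, 0.7314]
J5: z=[0.8255, 0.5139, 0.2333] o=[0.1595, -0.1086, 0.7958] → [-0.5568, 0.6108, 0.6247, 0.8255, 0.5139, 0.2333]
J6: z=[0.8255, 0.5139, 0.2333] o=[0.4100, 0.3766, 0.4696] → [-0.2760, 0.2831, 0.3530, 0.8255, 0.5139, 0.2333]
q̇ = J⁺·V = [0.3240, -0.8290, 0.0710, -0.2140, 0.3620, -0.4630]

0.3240 -0.8290 0.0710 -0.2140 0.3620 -0.4630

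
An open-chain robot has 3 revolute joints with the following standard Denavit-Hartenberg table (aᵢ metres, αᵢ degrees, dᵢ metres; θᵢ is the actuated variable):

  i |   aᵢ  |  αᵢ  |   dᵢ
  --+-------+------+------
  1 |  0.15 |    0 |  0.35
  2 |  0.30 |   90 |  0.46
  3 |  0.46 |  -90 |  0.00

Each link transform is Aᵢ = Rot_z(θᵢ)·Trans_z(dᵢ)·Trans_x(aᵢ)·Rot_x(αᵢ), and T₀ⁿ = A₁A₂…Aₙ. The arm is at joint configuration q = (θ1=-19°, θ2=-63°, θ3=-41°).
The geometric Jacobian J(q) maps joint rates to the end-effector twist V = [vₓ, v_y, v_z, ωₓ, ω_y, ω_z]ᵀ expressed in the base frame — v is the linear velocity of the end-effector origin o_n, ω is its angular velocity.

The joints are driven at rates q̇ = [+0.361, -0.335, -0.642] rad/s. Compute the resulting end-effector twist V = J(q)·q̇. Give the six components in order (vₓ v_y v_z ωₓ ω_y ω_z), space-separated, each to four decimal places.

0.0073 0.2454 -0.2229 0.6358 0.0893 0.0260

o_n = [0.2319, -0.6897, 0.5082]
J₁: ẑ×o_n = [0.6897, 0.2319, -0.0000], ω = ẑ
J2: z=[0.0000, 0.0000, 1.0000] o=[0.1418, -0.0488, 0.3500] → [0.6409, 0.0901, -0.0000, 0.0000, 0.0000, 1.0000]
J3: z=[-0.9903, -0.1392, 0.0000] o=[0.1836, -0.3459, 0.8100] → [0.0420, -0.2989, 0.3472, -0.9903, -0.1392, 0.0000]
V = J·q̇ = [0.0073, 0.2454, -0.2229, 0.6358, 0.0893, 0.0260]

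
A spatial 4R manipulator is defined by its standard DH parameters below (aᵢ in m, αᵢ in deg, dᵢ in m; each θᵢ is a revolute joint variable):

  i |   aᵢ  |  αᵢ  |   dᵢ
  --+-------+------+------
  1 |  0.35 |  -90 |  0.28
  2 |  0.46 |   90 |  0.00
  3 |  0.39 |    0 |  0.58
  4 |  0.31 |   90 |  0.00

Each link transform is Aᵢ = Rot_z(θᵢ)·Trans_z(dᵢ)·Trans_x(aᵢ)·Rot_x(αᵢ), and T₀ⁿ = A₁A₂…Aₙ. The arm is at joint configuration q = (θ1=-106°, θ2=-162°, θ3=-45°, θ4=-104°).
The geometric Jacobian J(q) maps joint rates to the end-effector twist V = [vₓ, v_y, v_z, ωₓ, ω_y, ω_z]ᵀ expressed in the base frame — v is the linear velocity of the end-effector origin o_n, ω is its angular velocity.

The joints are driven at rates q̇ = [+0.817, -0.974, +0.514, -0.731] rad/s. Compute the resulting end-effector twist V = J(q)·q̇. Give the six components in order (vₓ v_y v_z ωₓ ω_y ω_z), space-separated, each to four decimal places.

-0.2044 -0.6173 -0.5769 -0.9548 0.2040 1.0234

o_n = [-0.3424, 0.3856, -0.1264]
J₁: ẑ×o_n = [-0.3856, -0.3424, 0.0000], ω = ẑ
J2: z=[0.9613, -0.2756, 0.0000] o=[-0.0965, -0.3364, 0.2800] → [0.1120, 0.3906, 0.6263, 0.9613, -0.2756, 0.0000]
J3: z=[0.0852, 0.2970, -0.9511] o=[0.0241, 0.0841, 0.4221] → [0.1238, 0.3953, 0.1346, 0.0852, 0.2970, -0.9511]
J4: z=[0.0852, 0.2970, -0.9511] o=[-0.1193, 0.5845, -0.0442] → [-0.2136, 0.2192, 0.0493, 0.0852, 0.2970, -0.9511]
V = J·q̇ = [-0.2044, -0.6173, -0.5769, -0.9548, 0.2040, 1.0234]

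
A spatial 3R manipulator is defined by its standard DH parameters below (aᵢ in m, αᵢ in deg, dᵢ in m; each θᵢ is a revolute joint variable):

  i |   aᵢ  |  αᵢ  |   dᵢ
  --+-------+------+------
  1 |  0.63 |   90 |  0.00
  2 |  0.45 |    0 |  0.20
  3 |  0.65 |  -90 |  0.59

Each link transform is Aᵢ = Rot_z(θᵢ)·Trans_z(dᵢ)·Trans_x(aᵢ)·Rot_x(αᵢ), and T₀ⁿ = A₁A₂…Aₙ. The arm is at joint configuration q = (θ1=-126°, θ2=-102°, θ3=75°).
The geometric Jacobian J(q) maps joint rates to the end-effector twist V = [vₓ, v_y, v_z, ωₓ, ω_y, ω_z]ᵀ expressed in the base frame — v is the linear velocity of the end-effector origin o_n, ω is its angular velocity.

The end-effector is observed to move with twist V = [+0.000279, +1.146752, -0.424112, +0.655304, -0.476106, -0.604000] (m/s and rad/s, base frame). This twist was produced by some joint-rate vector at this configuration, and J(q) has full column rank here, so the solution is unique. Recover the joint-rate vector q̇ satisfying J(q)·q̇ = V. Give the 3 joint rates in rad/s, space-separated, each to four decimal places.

o_n = [-1.2949, -0.4382, -0.7353]
J₁: ẑ×o_n = [0.4382, -1.2949, 0.0000], ω = ẑ
J2: z=[-0.8090, 0.5878, 0.0000] o=[-0.3703, -0.5097, 0.0000] → [-0.4322, -0.5948, 0.4856, -0.8090, 0.5878, 0.0000]
J3: z=[-0.8090, 0.5878, 0.0000] o=[-0.4771, -0.3164, -0.4402] → [-0.1735, -0.2387, 0.5792, -0.8090, 0.5878, 0.0000]
q̇ = J⁺·V = [-0.6040, -0.4810, -0.3290]

-0.6040 -0.4810 -0.3290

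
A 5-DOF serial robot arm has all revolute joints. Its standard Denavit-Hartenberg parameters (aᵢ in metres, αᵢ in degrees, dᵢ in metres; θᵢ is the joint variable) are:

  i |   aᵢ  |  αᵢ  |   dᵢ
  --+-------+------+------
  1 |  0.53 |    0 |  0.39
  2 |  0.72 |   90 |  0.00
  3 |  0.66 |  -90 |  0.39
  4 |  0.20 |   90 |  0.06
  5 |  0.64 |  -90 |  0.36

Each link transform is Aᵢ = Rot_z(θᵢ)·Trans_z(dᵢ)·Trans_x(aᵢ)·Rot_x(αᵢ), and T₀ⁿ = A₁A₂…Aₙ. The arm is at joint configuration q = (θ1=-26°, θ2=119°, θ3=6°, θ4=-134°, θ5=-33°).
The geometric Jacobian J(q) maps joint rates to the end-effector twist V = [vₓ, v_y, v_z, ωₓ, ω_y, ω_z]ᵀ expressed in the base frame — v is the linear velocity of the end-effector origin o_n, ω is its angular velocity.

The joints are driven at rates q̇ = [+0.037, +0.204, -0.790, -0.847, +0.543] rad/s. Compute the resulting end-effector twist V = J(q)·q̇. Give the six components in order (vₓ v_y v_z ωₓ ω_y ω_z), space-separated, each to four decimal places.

-0.6367 -0.4883 0.3145 -1.1499 -0.3606 -0.6422

o_n = [1.1118, 0.4419, 0.0914]
J₁: ẑ×o_n = [-0.4419, 1.1118, 0.0000], ω = ẑ
J2: z=[0.0000, 0.0000, 1.0000] o=[0.4764, -0.2323, 0.3900] → [-0.6742, 0.6355, 0.0000, 0.0000, 0.0000, 1.0000]
J3: z=[0.9986, 0.0523, 0.0000] o=[0.4387, 0.4867, 0.3900] → [-0.0156, 0.2982, -0.0800, 0.9986, 0.0523, 0.0000]
J4: z=[0.0055, -0.1044, 0.9945] o=[0.7938, 1.1626, 0.4590] → [0.7551, 0.3183, 0.0293, 0.0055, -0.1044, 0.9945]
J5: z=[-0.6563, -0.7508, -0.0752] o=[0.9450, 1.0259, 0.5041] → [0.2659, -0.2834, 0.5085, -0.6563, -0.7508, -0.0752]
V = J·q̇ = [-0.6367, -0.4883, 0.3145, -1.1499, -0.3606, -0.6422]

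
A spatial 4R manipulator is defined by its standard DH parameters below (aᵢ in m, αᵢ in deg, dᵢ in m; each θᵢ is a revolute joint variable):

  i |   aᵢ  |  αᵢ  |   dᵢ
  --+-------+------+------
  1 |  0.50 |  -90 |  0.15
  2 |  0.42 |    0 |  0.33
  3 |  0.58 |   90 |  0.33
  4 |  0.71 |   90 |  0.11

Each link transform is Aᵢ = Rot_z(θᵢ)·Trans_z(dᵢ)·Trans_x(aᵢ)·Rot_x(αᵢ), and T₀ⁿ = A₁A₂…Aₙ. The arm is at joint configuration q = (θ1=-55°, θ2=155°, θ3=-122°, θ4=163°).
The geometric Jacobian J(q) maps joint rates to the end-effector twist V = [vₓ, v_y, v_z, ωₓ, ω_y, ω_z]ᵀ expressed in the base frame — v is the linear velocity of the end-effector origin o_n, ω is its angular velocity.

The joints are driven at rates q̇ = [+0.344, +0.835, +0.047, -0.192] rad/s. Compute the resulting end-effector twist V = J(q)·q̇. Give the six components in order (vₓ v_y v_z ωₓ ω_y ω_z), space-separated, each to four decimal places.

-0.0292 0.3267 0.3165 0.6625 0.5916 0.1830

o_n = [0.7659, 0.4188, 0.1187]
J₁: ẑ×o_n = [-0.4188, 0.7659, 0.0000], ω = ẑ
J2: z=[0.8192, 0.5736, 0.0000] o=[0.2868, -0.4096, 0.1500] → [-0.0180, 0.0257, 0.4037, 0.8192, 0.5736, 0.0000]
J3: z=[0.8192, 0.5736, 0.0000] o=[0.3388, 0.0915, -0.0275] → [0.0838, -0.1197, 0.0231, 0.8192, 0.5736, 0.0000]
J4: z=[0.3124, -0.4461, 0.8387] o=[0.8881, -0.1177, -0.3434] → [-0.6560, -0.2468, 0.1131, 0.3124, -0.4461, 0.8387]
V = J·q̇ = [-0.0292, 0.3267, 0.3165, 0.6625, 0.5916, 0.1830]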